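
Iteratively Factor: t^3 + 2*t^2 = (t + 2)*(t^2) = t*(t + 2)*(t)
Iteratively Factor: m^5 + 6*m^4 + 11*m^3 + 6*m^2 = (m + 1)*(m^4 + 5*m^3 + 6*m^2) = (m + 1)*(m + 3)*(m^3 + 2*m^2) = m*(m + 1)*(m + 3)*(m^2 + 2*m) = m^2*(m + 1)*(m + 3)*(m + 2)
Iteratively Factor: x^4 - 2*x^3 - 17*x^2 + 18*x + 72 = (x - 3)*(x^3 + x^2 - 14*x - 24) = (x - 3)*(x + 3)*(x^2 - 2*x - 8) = (x - 4)*(x - 3)*(x + 3)*(x + 2)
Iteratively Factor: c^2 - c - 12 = (c + 3)*(c - 4)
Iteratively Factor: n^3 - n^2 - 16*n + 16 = (n - 4)*(n^2 + 3*n - 4) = (n - 4)*(n + 4)*(n - 1)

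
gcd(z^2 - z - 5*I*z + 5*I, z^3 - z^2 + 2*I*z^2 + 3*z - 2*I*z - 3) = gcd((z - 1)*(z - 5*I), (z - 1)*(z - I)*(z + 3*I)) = z - 1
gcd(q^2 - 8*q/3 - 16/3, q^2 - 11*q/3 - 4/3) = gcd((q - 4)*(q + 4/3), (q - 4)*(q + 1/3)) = q - 4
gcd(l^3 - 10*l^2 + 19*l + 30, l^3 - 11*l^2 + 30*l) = l^2 - 11*l + 30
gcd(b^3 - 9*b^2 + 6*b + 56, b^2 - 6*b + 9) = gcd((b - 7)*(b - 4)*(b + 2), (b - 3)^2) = 1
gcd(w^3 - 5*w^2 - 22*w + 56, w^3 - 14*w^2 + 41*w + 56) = w - 7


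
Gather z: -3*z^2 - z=-3*z^2 - z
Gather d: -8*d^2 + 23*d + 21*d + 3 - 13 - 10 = -8*d^2 + 44*d - 20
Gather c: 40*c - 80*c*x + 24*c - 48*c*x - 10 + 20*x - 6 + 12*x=c*(64 - 128*x) + 32*x - 16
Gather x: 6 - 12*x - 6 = -12*x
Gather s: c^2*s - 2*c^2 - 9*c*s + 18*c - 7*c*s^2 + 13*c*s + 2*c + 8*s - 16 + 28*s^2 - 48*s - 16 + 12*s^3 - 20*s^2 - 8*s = -2*c^2 + 20*c + 12*s^3 + s^2*(8 - 7*c) + s*(c^2 + 4*c - 48) - 32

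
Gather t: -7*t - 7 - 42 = -7*t - 49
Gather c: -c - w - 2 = -c - w - 2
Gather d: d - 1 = d - 1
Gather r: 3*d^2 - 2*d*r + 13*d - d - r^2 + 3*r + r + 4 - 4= 3*d^2 + 12*d - r^2 + r*(4 - 2*d)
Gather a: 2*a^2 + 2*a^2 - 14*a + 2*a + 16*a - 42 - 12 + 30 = 4*a^2 + 4*a - 24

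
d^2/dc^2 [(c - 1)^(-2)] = 6/(c - 1)^4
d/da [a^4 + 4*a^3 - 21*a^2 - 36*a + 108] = 4*a^3 + 12*a^2 - 42*a - 36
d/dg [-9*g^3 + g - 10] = 1 - 27*g^2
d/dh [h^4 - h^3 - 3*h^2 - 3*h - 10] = 4*h^3 - 3*h^2 - 6*h - 3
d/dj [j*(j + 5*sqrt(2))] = 2*j + 5*sqrt(2)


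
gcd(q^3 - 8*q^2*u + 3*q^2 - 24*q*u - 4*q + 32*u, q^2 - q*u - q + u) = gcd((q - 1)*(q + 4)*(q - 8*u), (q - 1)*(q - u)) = q - 1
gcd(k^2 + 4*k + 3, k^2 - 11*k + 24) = 1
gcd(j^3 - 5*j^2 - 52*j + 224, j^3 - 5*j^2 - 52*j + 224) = j^3 - 5*j^2 - 52*j + 224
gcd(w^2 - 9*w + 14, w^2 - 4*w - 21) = w - 7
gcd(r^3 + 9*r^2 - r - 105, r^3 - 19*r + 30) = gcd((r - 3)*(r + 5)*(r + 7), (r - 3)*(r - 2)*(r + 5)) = r^2 + 2*r - 15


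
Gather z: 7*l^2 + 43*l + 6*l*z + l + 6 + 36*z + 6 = 7*l^2 + 44*l + z*(6*l + 36) + 12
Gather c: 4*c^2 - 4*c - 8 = 4*c^2 - 4*c - 8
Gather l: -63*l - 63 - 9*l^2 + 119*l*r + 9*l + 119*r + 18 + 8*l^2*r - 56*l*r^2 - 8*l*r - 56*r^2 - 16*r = l^2*(8*r - 9) + l*(-56*r^2 + 111*r - 54) - 56*r^2 + 103*r - 45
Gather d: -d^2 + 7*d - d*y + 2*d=-d^2 + d*(9 - y)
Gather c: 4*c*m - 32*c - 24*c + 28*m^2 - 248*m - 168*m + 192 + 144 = c*(4*m - 56) + 28*m^2 - 416*m + 336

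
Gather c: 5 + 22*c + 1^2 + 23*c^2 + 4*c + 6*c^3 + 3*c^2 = 6*c^3 + 26*c^2 + 26*c + 6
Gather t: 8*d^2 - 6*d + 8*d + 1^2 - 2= 8*d^2 + 2*d - 1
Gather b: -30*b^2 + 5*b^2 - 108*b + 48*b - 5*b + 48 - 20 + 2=-25*b^2 - 65*b + 30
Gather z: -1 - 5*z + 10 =9 - 5*z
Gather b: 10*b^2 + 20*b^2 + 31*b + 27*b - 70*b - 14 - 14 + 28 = 30*b^2 - 12*b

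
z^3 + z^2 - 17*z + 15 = (z - 3)*(z - 1)*(z + 5)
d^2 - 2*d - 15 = (d - 5)*(d + 3)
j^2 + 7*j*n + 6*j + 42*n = (j + 6)*(j + 7*n)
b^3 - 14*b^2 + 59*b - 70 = (b - 7)*(b - 5)*(b - 2)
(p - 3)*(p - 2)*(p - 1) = p^3 - 6*p^2 + 11*p - 6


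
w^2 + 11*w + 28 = (w + 4)*(w + 7)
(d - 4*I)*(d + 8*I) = d^2 + 4*I*d + 32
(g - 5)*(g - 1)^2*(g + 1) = g^4 - 6*g^3 + 4*g^2 + 6*g - 5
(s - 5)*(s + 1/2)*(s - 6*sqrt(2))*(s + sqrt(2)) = s^4 - 5*sqrt(2)*s^3 - 9*s^3/2 - 29*s^2/2 + 45*sqrt(2)*s^2/2 + 25*sqrt(2)*s/2 + 54*s + 30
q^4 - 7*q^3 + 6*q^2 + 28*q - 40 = (q - 5)*(q - 2)^2*(q + 2)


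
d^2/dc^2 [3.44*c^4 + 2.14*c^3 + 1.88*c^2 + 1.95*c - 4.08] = 41.28*c^2 + 12.84*c + 3.76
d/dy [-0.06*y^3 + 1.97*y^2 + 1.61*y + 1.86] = -0.18*y^2 + 3.94*y + 1.61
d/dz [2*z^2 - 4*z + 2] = 4*z - 4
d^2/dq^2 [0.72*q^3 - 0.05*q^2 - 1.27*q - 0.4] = 4.32*q - 0.1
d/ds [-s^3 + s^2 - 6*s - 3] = -3*s^2 + 2*s - 6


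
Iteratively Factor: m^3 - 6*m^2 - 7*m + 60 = (m + 3)*(m^2 - 9*m + 20) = (m - 5)*(m + 3)*(m - 4)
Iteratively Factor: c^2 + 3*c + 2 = (c + 1)*(c + 2)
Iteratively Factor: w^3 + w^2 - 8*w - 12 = (w - 3)*(w^2 + 4*w + 4) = (w - 3)*(w + 2)*(w + 2)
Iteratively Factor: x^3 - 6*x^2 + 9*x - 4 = (x - 1)*(x^2 - 5*x + 4) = (x - 4)*(x - 1)*(x - 1)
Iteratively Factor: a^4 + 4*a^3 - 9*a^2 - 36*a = (a + 4)*(a^3 - 9*a) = (a - 3)*(a + 4)*(a^2 + 3*a) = (a - 3)*(a + 3)*(a + 4)*(a)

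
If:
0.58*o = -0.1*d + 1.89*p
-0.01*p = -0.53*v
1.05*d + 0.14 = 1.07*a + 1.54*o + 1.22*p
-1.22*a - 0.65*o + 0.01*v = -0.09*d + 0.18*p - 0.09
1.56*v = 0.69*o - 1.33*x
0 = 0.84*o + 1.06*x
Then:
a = 0.07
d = -0.07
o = -0.00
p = -0.00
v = -0.00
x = 0.00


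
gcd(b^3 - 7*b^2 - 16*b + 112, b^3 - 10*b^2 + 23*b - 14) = b - 7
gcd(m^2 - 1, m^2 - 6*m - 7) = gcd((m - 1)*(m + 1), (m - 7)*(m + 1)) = m + 1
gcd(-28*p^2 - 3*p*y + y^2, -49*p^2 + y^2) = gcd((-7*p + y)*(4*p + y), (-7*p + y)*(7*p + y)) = -7*p + y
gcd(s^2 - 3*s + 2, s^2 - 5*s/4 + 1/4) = s - 1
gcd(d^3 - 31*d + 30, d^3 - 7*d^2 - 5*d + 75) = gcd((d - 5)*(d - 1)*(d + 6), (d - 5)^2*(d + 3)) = d - 5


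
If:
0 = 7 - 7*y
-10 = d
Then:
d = -10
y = 1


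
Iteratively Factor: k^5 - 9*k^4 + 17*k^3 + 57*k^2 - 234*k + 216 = (k - 3)*(k^4 - 6*k^3 - k^2 + 54*k - 72) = (k - 3)*(k + 3)*(k^3 - 9*k^2 + 26*k - 24) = (k - 3)^2*(k + 3)*(k^2 - 6*k + 8) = (k - 3)^2*(k - 2)*(k + 3)*(k - 4)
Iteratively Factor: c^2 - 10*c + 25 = (c - 5)*(c - 5)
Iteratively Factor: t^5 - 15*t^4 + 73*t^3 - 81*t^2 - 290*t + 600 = (t - 5)*(t^4 - 10*t^3 + 23*t^2 + 34*t - 120) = (t - 5)*(t - 4)*(t^3 - 6*t^2 - t + 30) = (t - 5)^2*(t - 4)*(t^2 - t - 6) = (t - 5)^2*(t - 4)*(t + 2)*(t - 3)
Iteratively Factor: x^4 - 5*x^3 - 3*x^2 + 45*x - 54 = (x - 3)*(x^3 - 2*x^2 - 9*x + 18) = (x - 3)*(x + 3)*(x^2 - 5*x + 6) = (x - 3)*(x - 2)*(x + 3)*(x - 3)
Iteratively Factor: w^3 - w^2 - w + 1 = (w + 1)*(w^2 - 2*w + 1) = (w - 1)*(w + 1)*(w - 1)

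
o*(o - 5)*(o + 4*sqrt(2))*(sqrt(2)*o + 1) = sqrt(2)*o^4 - 5*sqrt(2)*o^3 + 9*o^3 - 45*o^2 + 4*sqrt(2)*o^2 - 20*sqrt(2)*o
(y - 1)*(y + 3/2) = y^2 + y/2 - 3/2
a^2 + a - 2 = (a - 1)*(a + 2)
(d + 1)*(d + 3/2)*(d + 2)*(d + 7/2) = d^4 + 8*d^3 + 89*d^2/4 + 103*d/4 + 21/2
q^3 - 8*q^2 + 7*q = q*(q - 7)*(q - 1)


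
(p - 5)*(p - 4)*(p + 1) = p^3 - 8*p^2 + 11*p + 20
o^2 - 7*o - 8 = (o - 8)*(o + 1)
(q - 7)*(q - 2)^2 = q^3 - 11*q^2 + 32*q - 28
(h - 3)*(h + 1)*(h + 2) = h^3 - 7*h - 6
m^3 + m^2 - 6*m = m*(m - 2)*(m + 3)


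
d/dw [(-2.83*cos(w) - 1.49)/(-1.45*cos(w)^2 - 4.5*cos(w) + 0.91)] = (4.1035*cos(w)^2 + 4.321*cos(w) + 9.2803)*sin(w)/(2.1025*cos(w)^4 + 13.05*cos(w)^3 + 17.611*cos(w)^2 - 8.19*cos(w) + 0.8281)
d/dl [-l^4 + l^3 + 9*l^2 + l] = -4*l^3 + 3*l^2 + 18*l + 1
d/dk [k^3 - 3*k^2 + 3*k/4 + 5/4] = 3*k^2 - 6*k + 3/4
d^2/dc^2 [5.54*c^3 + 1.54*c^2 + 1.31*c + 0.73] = 33.24*c + 3.08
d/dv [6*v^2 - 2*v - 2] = 12*v - 2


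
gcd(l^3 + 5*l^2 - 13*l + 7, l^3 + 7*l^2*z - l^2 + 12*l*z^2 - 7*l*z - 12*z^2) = l - 1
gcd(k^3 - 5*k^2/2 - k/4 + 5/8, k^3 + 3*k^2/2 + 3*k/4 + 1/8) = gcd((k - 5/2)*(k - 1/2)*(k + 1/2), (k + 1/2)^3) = k + 1/2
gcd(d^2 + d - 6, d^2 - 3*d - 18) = d + 3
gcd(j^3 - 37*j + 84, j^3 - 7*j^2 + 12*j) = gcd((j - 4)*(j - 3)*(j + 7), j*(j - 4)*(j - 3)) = j^2 - 7*j + 12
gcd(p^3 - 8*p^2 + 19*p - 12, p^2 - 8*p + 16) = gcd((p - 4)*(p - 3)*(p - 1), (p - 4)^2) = p - 4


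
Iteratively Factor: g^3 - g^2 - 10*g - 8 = (g + 1)*(g^2 - 2*g - 8) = (g + 1)*(g + 2)*(g - 4)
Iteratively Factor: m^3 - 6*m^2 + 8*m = (m - 2)*(m^2 - 4*m) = m*(m - 2)*(m - 4)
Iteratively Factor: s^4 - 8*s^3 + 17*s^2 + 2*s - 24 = (s - 2)*(s^3 - 6*s^2 + 5*s + 12) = (s - 2)*(s + 1)*(s^2 - 7*s + 12) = (s - 4)*(s - 2)*(s + 1)*(s - 3)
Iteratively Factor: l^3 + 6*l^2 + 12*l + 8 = (l + 2)*(l^2 + 4*l + 4) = (l + 2)^2*(l + 2)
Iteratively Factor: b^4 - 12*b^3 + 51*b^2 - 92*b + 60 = (b - 2)*(b^3 - 10*b^2 + 31*b - 30) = (b - 5)*(b - 2)*(b^2 - 5*b + 6) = (b - 5)*(b - 2)^2*(b - 3)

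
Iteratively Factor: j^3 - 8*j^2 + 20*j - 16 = (j - 2)*(j^2 - 6*j + 8) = (j - 4)*(j - 2)*(j - 2)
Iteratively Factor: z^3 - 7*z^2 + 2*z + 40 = (z - 5)*(z^2 - 2*z - 8) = (z - 5)*(z + 2)*(z - 4)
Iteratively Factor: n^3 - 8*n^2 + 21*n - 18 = (n - 3)*(n^2 - 5*n + 6) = (n - 3)*(n - 2)*(n - 3)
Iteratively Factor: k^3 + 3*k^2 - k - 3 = (k + 3)*(k^2 - 1) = (k + 1)*(k + 3)*(k - 1)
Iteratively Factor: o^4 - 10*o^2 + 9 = (o - 3)*(o^3 + 3*o^2 - o - 3) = (o - 3)*(o + 1)*(o^2 + 2*o - 3) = (o - 3)*(o - 1)*(o + 1)*(o + 3)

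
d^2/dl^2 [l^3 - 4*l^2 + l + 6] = 6*l - 8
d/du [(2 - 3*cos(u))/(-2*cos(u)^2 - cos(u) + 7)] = (-6*sin(u)^2 - 8*cos(u) + 25)*sin(u)/(cos(u) + cos(2*u) - 6)^2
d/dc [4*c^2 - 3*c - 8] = 8*c - 3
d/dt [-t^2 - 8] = -2*t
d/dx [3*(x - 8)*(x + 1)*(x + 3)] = 9*x^2 - 24*x - 87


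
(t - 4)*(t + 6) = t^2 + 2*t - 24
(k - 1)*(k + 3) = k^2 + 2*k - 3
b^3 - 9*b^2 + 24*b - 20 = (b - 5)*(b - 2)^2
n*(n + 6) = n^2 + 6*n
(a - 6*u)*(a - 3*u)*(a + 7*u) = a^3 - 2*a^2*u - 45*a*u^2 + 126*u^3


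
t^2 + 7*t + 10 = (t + 2)*(t + 5)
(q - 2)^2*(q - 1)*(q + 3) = q^4 - 2*q^3 - 7*q^2 + 20*q - 12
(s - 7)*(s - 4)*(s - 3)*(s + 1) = s^4 - 13*s^3 + 47*s^2 - 23*s - 84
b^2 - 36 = (b - 6)*(b + 6)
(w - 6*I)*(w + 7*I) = w^2 + I*w + 42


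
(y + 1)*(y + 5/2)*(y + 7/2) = y^3 + 7*y^2 + 59*y/4 + 35/4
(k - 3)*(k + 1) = k^2 - 2*k - 3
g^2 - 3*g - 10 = (g - 5)*(g + 2)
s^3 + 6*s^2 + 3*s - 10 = (s - 1)*(s + 2)*(s + 5)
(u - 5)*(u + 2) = u^2 - 3*u - 10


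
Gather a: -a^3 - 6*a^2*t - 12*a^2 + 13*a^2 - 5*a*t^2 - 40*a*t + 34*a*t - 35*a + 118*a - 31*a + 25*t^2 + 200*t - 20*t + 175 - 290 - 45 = -a^3 + a^2*(1 - 6*t) + a*(-5*t^2 - 6*t + 52) + 25*t^2 + 180*t - 160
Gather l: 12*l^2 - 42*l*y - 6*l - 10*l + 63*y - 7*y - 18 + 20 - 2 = 12*l^2 + l*(-42*y - 16) + 56*y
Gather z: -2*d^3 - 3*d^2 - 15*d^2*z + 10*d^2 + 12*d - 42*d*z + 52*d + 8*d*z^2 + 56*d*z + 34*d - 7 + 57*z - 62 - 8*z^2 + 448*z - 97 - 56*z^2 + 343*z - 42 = -2*d^3 + 7*d^2 + 98*d + z^2*(8*d - 64) + z*(-15*d^2 + 14*d + 848) - 208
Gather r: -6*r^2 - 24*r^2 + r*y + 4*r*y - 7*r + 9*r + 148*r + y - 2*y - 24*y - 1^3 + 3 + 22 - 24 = -30*r^2 + r*(5*y + 150) - 25*y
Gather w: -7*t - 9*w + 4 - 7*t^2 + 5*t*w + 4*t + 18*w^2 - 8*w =-7*t^2 - 3*t + 18*w^2 + w*(5*t - 17) + 4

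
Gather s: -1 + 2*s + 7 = 2*s + 6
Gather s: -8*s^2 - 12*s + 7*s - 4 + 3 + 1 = -8*s^2 - 5*s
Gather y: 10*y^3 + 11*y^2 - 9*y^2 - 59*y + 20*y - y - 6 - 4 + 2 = 10*y^3 + 2*y^2 - 40*y - 8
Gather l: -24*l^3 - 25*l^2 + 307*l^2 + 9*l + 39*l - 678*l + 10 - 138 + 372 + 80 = -24*l^3 + 282*l^2 - 630*l + 324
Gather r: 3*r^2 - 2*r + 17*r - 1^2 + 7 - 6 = 3*r^2 + 15*r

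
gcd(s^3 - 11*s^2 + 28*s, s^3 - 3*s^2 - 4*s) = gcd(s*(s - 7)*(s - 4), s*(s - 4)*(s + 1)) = s^2 - 4*s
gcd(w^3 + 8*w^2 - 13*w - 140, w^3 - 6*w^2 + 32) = w - 4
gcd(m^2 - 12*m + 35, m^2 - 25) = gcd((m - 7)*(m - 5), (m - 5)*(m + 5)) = m - 5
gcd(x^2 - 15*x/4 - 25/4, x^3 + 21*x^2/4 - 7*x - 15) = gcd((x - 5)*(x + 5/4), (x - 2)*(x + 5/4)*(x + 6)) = x + 5/4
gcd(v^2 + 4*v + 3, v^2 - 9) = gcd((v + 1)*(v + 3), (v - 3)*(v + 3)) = v + 3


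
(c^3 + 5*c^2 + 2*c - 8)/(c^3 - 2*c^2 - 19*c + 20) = (c + 2)/(c - 5)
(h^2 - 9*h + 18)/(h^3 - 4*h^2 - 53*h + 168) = (h - 6)/(h^2 - h - 56)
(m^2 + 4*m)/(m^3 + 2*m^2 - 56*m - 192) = m/(m^2 - 2*m - 48)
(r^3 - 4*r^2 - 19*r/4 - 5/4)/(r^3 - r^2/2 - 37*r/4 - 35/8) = 2*(2*r^2 - 9*r - 5)/(4*r^2 - 4*r - 35)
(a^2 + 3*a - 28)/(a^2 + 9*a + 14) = (a - 4)/(a + 2)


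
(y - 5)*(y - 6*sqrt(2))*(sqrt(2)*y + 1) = sqrt(2)*y^3 - 11*y^2 - 5*sqrt(2)*y^2 - 6*sqrt(2)*y + 55*y + 30*sqrt(2)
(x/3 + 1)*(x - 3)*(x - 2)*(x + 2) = x^4/3 - 13*x^2/3 + 12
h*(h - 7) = h^2 - 7*h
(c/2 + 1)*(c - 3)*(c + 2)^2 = c^4/2 + 3*c^3/2 - 3*c^2 - 14*c - 12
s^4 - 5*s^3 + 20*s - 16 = (s - 4)*(s - 2)*(s - 1)*(s + 2)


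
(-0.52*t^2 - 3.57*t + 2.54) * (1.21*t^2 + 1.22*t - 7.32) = -0.6292*t^4 - 4.9541*t^3 + 2.5244*t^2 + 29.2312*t - 18.5928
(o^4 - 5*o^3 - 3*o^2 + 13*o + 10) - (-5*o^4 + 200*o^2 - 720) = 6*o^4 - 5*o^3 - 203*o^2 + 13*o + 730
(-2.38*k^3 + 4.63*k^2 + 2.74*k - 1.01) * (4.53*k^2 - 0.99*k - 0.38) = -10.7814*k^5 + 23.3301*k^4 + 8.7329*k^3 - 9.0473*k^2 - 0.0413000000000001*k + 0.3838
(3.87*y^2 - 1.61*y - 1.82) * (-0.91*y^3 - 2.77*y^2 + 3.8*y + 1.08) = -3.5217*y^5 - 9.2548*y^4 + 20.8219*y^3 + 3.103*y^2 - 8.6548*y - 1.9656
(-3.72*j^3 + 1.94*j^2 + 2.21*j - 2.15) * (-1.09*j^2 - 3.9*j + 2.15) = 4.0548*j^5 + 12.3934*j^4 - 17.9729*j^3 - 2.1045*j^2 + 13.1365*j - 4.6225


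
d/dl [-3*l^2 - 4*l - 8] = -6*l - 4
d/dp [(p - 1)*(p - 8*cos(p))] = p + (p - 1)*(8*sin(p) + 1) - 8*cos(p)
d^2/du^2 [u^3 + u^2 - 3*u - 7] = 6*u + 2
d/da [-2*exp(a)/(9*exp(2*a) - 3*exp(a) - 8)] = (18*exp(2*a) + 16)*exp(a)/(81*exp(4*a) - 54*exp(3*a) - 135*exp(2*a) + 48*exp(a) + 64)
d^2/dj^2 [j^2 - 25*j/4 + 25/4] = 2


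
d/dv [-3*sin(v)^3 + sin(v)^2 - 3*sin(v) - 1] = (-9*sin(v)^2 + 2*sin(v) - 3)*cos(v)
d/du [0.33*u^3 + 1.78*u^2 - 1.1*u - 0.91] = 0.99*u^2 + 3.56*u - 1.1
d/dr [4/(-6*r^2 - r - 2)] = 4*(12*r + 1)/(6*r^2 + r + 2)^2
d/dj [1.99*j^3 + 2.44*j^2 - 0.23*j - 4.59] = 5.97*j^2 + 4.88*j - 0.23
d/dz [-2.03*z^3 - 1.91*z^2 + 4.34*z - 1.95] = -6.09*z^2 - 3.82*z + 4.34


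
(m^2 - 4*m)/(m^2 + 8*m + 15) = m*(m - 4)/(m^2 + 8*m + 15)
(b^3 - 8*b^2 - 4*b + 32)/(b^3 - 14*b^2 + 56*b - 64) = (b + 2)/(b - 4)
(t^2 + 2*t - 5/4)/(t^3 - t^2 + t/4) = (2*t + 5)/(t*(2*t - 1))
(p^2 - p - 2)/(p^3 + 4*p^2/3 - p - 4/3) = 3*(p - 2)/(3*p^2 + p - 4)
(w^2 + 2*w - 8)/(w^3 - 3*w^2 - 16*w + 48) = (w - 2)/(w^2 - 7*w + 12)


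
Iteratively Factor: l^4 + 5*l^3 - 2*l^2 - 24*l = (l + 3)*(l^3 + 2*l^2 - 8*l) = l*(l + 3)*(l^2 + 2*l - 8) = l*(l + 3)*(l + 4)*(l - 2)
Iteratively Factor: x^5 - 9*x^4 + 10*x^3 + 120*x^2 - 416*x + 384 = (x - 3)*(x^4 - 6*x^3 - 8*x^2 + 96*x - 128) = (x - 3)*(x - 2)*(x^3 - 4*x^2 - 16*x + 64) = (x - 3)*(x - 2)*(x + 4)*(x^2 - 8*x + 16) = (x - 4)*(x - 3)*(x - 2)*(x + 4)*(x - 4)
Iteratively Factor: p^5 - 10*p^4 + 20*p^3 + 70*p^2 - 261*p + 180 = (p - 5)*(p^4 - 5*p^3 - 5*p^2 + 45*p - 36) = (p - 5)*(p - 4)*(p^3 - p^2 - 9*p + 9) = (p - 5)*(p - 4)*(p - 3)*(p^2 + 2*p - 3) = (p - 5)*(p - 4)*(p - 3)*(p + 3)*(p - 1)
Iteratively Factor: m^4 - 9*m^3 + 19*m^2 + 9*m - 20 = (m - 4)*(m^3 - 5*m^2 - m + 5) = (m - 5)*(m - 4)*(m^2 - 1) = (m - 5)*(m - 4)*(m + 1)*(m - 1)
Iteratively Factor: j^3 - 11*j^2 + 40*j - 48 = (j - 4)*(j^2 - 7*j + 12) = (j - 4)*(j - 3)*(j - 4)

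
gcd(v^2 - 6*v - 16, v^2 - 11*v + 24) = v - 8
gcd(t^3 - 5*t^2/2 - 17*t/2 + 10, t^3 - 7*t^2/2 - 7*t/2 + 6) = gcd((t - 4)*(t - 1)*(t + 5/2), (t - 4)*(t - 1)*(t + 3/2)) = t^2 - 5*t + 4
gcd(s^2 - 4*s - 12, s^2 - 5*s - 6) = s - 6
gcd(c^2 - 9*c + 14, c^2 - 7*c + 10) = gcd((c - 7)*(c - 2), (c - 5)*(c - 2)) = c - 2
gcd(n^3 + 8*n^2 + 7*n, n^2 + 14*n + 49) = n + 7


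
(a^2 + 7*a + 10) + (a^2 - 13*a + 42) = 2*a^2 - 6*a + 52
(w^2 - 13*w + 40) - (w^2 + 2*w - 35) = 75 - 15*w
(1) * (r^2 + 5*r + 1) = r^2 + 5*r + 1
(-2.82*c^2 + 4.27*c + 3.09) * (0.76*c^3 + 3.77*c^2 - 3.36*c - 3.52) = -2.1432*c^5 - 7.3862*c^4 + 27.9215*c^3 + 7.2285*c^2 - 25.4128*c - 10.8768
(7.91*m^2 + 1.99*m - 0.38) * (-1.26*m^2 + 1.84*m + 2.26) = -9.9666*m^4 + 12.047*m^3 + 22.017*m^2 + 3.7982*m - 0.8588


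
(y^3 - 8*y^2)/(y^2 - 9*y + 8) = y^2/(y - 1)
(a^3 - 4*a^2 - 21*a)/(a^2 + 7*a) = (a^2 - 4*a - 21)/(a + 7)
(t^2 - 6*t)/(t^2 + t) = (t - 6)/(t + 1)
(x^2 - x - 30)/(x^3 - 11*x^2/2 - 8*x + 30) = 2*(x + 5)/(2*x^2 + x - 10)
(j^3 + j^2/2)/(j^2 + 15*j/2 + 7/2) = j^2/(j + 7)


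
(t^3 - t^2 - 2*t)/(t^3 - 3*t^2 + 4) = t/(t - 2)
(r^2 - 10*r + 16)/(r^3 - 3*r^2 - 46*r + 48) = (r - 2)/(r^2 + 5*r - 6)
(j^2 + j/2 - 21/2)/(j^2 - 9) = (j + 7/2)/(j + 3)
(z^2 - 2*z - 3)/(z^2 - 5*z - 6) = (z - 3)/(z - 6)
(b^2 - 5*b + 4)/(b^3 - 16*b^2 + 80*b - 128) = (b - 1)/(b^2 - 12*b + 32)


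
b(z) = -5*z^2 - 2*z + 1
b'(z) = -10*z - 2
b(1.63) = -15.54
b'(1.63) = -18.30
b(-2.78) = -32.08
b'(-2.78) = 25.80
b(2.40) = -32.60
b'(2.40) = -26.00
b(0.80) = -3.80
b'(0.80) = -10.00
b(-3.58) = -55.92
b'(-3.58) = 33.80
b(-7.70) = -280.05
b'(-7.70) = 75.00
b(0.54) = -1.54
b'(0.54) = -7.40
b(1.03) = -6.36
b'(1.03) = -12.30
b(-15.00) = -1094.00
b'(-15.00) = 148.00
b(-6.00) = -167.00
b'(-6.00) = 58.00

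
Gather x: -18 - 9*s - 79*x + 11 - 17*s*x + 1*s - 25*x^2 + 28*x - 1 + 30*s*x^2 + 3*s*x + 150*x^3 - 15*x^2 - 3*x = -8*s + 150*x^3 + x^2*(30*s - 40) + x*(-14*s - 54) - 8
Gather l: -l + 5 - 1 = 4 - l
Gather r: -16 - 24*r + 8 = -24*r - 8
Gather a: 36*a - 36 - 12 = 36*a - 48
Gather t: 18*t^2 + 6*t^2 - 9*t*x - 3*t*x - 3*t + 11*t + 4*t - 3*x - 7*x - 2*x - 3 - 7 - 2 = 24*t^2 + t*(12 - 12*x) - 12*x - 12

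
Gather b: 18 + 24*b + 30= 24*b + 48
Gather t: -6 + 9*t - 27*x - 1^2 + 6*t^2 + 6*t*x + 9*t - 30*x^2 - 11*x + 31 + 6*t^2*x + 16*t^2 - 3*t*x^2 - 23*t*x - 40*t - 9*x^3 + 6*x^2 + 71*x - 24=t^2*(6*x + 22) + t*(-3*x^2 - 17*x - 22) - 9*x^3 - 24*x^2 + 33*x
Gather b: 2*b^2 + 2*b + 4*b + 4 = 2*b^2 + 6*b + 4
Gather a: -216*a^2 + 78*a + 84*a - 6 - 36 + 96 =-216*a^2 + 162*a + 54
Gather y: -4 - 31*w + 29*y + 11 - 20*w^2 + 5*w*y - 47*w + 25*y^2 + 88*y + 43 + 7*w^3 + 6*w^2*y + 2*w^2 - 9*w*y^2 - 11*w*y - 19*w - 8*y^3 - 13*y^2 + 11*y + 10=7*w^3 - 18*w^2 - 97*w - 8*y^3 + y^2*(12 - 9*w) + y*(6*w^2 - 6*w + 128) + 60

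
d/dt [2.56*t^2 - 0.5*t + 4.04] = 5.12*t - 0.5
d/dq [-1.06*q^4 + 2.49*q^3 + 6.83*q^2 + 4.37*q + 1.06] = -4.24*q^3 + 7.47*q^2 + 13.66*q + 4.37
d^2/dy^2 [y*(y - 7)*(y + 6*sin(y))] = -6*y^2*sin(y) + 42*y*sin(y) + 24*y*cos(y) + 6*y + 12*sin(y) - 84*cos(y) - 14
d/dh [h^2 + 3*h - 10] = 2*h + 3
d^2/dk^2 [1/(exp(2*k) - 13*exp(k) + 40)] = ((13 - 4*exp(k))*(exp(2*k) - 13*exp(k) + 40) + 2*(2*exp(k) - 13)^2*exp(k))*exp(k)/(exp(2*k) - 13*exp(k) + 40)^3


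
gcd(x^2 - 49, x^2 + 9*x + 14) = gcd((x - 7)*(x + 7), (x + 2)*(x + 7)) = x + 7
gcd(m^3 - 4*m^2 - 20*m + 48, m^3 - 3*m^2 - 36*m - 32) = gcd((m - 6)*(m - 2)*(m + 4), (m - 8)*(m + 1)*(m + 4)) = m + 4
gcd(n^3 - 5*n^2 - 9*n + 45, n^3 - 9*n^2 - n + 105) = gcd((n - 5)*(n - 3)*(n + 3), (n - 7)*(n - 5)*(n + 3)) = n^2 - 2*n - 15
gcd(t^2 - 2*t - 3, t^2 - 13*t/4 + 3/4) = t - 3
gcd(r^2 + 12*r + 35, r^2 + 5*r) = r + 5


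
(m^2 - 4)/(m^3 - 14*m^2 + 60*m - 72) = (m + 2)/(m^2 - 12*m + 36)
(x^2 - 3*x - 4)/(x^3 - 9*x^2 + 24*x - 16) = (x + 1)/(x^2 - 5*x + 4)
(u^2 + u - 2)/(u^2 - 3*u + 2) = (u + 2)/(u - 2)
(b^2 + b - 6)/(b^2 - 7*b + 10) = (b + 3)/(b - 5)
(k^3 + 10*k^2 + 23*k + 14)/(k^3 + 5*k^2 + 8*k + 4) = (k + 7)/(k + 2)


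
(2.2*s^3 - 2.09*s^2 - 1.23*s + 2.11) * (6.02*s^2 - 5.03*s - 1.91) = 13.244*s^5 - 23.6478*s^4 - 1.0939*s^3 + 22.881*s^2 - 8.264*s - 4.0301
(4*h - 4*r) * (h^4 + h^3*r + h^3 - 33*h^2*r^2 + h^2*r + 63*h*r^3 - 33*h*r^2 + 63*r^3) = 4*h^5 + 4*h^4 - 136*h^3*r^2 + 384*h^2*r^3 - 136*h^2*r^2 - 252*h*r^4 + 384*h*r^3 - 252*r^4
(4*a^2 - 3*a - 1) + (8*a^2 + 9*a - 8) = 12*a^2 + 6*a - 9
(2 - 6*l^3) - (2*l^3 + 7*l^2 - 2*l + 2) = -8*l^3 - 7*l^2 + 2*l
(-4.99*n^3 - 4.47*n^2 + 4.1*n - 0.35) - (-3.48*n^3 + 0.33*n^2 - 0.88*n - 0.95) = -1.51*n^3 - 4.8*n^2 + 4.98*n + 0.6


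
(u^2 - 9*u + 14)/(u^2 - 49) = (u - 2)/(u + 7)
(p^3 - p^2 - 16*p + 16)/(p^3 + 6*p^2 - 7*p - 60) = (p^2 - 5*p + 4)/(p^2 + 2*p - 15)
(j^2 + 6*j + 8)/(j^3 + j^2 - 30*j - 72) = (j + 2)/(j^2 - 3*j - 18)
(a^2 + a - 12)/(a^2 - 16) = (a - 3)/(a - 4)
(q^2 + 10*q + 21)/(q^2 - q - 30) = (q^2 + 10*q + 21)/(q^2 - q - 30)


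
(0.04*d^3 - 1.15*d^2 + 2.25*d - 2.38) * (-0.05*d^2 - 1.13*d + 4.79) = -0.002*d^5 + 0.0123*d^4 + 1.3786*d^3 - 7.932*d^2 + 13.4669*d - 11.4002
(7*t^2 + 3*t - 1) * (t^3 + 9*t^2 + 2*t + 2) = 7*t^5 + 66*t^4 + 40*t^3 + 11*t^2 + 4*t - 2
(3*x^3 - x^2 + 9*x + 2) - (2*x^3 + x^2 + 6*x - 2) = x^3 - 2*x^2 + 3*x + 4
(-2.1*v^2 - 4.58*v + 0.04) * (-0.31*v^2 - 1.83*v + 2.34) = 0.651*v^4 + 5.2628*v^3 + 3.455*v^2 - 10.7904*v + 0.0936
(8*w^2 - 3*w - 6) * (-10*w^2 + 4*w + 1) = -80*w^4 + 62*w^3 + 56*w^2 - 27*w - 6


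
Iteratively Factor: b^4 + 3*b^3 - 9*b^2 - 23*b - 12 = (b + 4)*(b^3 - b^2 - 5*b - 3) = (b + 1)*(b + 4)*(b^2 - 2*b - 3) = (b - 3)*(b + 1)*(b + 4)*(b + 1)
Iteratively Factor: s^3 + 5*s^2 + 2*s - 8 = (s + 2)*(s^2 + 3*s - 4) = (s + 2)*(s + 4)*(s - 1)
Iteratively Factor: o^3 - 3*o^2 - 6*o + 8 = (o + 2)*(o^2 - 5*o + 4) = (o - 4)*(o + 2)*(o - 1)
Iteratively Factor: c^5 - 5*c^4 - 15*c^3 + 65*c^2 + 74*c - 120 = (c - 1)*(c^4 - 4*c^3 - 19*c^2 + 46*c + 120) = (c - 4)*(c - 1)*(c^3 - 19*c - 30) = (c - 5)*(c - 4)*(c - 1)*(c^2 + 5*c + 6) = (c - 5)*(c - 4)*(c - 1)*(c + 2)*(c + 3)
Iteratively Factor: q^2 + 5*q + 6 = (q + 3)*(q + 2)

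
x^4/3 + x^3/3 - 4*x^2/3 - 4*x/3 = x*(x/3 + 1/3)*(x - 2)*(x + 2)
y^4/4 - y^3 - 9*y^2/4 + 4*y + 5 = (y/2 + 1/2)*(y/2 + 1)*(y - 5)*(y - 2)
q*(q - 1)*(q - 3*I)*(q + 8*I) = q^4 - q^3 + 5*I*q^3 + 24*q^2 - 5*I*q^2 - 24*q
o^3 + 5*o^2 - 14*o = o*(o - 2)*(o + 7)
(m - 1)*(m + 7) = m^2 + 6*m - 7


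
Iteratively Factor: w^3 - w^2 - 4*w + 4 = (w + 2)*(w^2 - 3*w + 2) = (w - 1)*(w + 2)*(w - 2)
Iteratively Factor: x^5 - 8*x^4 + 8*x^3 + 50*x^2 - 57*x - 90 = (x - 5)*(x^4 - 3*x^3 - 7*x^2 + 15*x + 18) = (x - 5)*(x - 3)*(x^3 - 7*x - 6) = (x - 5)*(x - 3)^2*(x^2 + 3*x + 2) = (x - 5)*(x - 3)^2*(x + 2)*(x + 1)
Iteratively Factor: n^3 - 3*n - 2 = (n - 2)*(n^2 + 2*n + 1) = (n - 2)*(n + 1)*(n + 1)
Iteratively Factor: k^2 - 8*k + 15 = (k - 3)*(k - 5)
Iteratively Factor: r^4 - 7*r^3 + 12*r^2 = (r)*(r^3 - 7*r^2 + 12*r) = r*(r - 4)*(r^2 - 3*r) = r^2*(r - 4)*(r - 3)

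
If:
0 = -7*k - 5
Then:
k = -5/7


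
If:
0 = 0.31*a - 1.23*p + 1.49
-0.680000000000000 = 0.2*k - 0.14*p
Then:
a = 3.96774193548387*p - 4.80645161290323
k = 0.7*p - 3.4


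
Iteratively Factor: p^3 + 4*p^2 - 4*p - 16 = (p + 2)*(p^2 + 2*p - 8) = (p + 2)*(p + 4)*(p - 2)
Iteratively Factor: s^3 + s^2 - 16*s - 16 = (s - 4)*(s^2 + 5*s + 4) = (s - 4)*(s + 1)*(s + 4)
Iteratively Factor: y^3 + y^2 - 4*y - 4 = (y + 1)*(y^2 - 4) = (y - 2)*(y + 1)*(y + 2)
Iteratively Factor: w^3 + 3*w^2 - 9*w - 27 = (w - 3)*(w^2 + 6*w + 9) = (w - 3)*(w + 3)*(w + 3)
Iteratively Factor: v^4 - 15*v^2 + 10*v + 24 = (v - 2)*(v^3 + 2*v^2 - 11*v - 12) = (v - 2)*(v + 1)*(v^2 + v - 12) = (v - 3)*(v - 2)*(v + 1)*(v + 4)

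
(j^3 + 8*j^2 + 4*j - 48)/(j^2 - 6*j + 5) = (j^3 + 8*j^2 + 4*j - 48)/(j^2 - 6*j + 5)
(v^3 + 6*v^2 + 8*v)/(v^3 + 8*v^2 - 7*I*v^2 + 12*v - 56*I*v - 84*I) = v*(v + 4)/(v^2 + v*(6 - 7*I) - 42*I)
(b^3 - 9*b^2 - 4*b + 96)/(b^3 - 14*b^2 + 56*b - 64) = (b + 3)/(b - 2)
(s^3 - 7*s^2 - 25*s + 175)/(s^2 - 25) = s - 7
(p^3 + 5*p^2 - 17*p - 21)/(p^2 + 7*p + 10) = (p^3 + 5*p^2 - 17*p - 21)/(p^2 + 7*p + 10)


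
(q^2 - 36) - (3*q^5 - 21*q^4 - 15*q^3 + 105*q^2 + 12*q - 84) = -3*q^5 + 21*q^4 + 15*q^3 - 104*q^2 - 12*q + 48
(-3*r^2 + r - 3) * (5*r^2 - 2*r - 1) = -15*r^4 + 11*r^3 - 14*r^2 + 5*r + 3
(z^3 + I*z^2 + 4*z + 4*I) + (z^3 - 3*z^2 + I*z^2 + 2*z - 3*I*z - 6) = 2*z^3 - 3*z^2 + 2*I*z^2 + 6*z - 3*I*z - 6 + 4*I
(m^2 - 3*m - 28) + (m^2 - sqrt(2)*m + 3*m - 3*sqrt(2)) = 2*m^2 - sqrt(2)*m - 28 - 3*sqrt(2)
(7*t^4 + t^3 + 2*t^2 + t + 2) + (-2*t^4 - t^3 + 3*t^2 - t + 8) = 5*t^4 + 5*t^2 + 10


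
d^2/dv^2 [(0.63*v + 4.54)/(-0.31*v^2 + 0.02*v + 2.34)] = ((0.62*v - 0.02)*(0.63*v + 4.54)*(1.24*v - 0.04) + (1.1718*v + 2.7896)*(-0.31*v^2 + 0.02*v + 2.34))/(-0.31*v^2 + 0.02*v + 2.34)^3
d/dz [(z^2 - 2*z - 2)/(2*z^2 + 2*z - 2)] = (3*z^2/2 + z + 2)/(z^4 + 2*z^3 - z^2 - 2*z + 1)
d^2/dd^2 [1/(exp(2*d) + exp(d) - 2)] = (2*(2*exp(d) + 1)^2*exp(d) - (4*exp(d) + 1)*(exp(2*d) + exp(d) - 2))*exp(d)/(exp(2*d) + exp(d) - 2)^3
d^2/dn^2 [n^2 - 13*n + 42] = 2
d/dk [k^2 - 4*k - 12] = 2*k - 4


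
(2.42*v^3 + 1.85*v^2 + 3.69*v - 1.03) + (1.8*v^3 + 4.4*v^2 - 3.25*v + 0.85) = 4.22*v^3 + 6.25*v^2 + 0.44*v - 0.18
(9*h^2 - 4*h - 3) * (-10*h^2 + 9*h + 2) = -90*h^4 + 121*h^3 + 12*h^2 - 35*h - 6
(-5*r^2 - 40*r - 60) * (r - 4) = -5*r^3 - 20*r^2 + 100*r + 240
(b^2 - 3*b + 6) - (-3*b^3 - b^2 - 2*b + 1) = 3*b^3 + 2*b^2 - b + 5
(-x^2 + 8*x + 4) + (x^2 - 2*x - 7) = 6*x - 3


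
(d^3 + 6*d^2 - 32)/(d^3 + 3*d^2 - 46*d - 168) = (d^2 + 2*d - 8)/(d^2 - d - 42)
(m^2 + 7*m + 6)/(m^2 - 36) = (m + 1)/(m - 6)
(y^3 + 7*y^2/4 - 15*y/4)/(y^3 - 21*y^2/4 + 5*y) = (y + 3)/(y - 4)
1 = 1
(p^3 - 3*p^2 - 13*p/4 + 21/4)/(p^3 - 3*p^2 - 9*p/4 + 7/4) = (2*p^2 + p - 3)/(2*p^2 + p - 1)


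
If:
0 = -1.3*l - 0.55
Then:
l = -0.42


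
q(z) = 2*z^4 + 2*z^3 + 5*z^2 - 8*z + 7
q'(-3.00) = -200.00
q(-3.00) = 184.00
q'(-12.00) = -13088.00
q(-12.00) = 38839.00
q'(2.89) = 264.11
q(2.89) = 213.43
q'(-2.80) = -164.58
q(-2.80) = 147.63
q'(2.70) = 220.20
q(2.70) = 167.50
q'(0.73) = 5.61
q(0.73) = 5.17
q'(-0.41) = -11.64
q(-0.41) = 11.04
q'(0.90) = 11.69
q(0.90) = 6.62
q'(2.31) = 145.73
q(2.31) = 96.80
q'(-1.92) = -61.70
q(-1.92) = 53.82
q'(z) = 8*z^3 + 6*z^2 + 10*z - 8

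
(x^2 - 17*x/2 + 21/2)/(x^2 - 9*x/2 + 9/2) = (x - 7)/(x - 3)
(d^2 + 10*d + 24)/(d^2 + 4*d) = (d + 6)/d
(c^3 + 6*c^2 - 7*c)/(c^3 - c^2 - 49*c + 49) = c/(c - 7)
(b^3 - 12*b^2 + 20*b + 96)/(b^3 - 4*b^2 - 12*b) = (b - 8)/b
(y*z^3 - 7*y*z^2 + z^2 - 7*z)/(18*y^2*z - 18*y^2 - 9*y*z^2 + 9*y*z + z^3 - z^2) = z*(y*z^2 - 7*y*z + z - 7)/(18*y^2*z - 18*y^2 - 9*y*z^2 + 9*y*z + z^3 - z^2)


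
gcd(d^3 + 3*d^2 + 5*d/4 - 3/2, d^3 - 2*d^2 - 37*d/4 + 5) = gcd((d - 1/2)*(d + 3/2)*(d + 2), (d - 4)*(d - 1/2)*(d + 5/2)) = d - 1/2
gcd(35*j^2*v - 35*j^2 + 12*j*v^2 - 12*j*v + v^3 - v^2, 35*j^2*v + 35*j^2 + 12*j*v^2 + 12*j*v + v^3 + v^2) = 35*j^2 + 12*j*v + v^2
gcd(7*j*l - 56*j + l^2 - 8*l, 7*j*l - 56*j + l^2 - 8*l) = 7*j*l - 56*j + l^2 - 8*l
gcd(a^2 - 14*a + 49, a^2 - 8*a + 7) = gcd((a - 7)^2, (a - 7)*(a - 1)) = a - 7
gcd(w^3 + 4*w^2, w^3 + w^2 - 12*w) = w^2 + 4*w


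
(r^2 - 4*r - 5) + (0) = r^2 - 4*r - 5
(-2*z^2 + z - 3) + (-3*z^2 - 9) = -5*z^2 + z - 12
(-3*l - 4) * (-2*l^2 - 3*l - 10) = 6*l^3 + 17*l^2 + 42*l + 40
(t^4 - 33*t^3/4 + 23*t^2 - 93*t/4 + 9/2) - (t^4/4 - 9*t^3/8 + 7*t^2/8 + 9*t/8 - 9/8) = 3*t^4/4 - 57*t^3/8 + 177*t^2/8 - 195*t/8 + 45/8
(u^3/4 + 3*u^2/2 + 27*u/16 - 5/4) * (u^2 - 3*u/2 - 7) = u^5/4 + 9*u^4/8 - 37*u^3/16 - 457*u^2/32 - 159*u/16 + 35/4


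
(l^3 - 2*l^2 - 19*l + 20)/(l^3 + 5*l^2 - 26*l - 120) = (l - 1)/(l + 6)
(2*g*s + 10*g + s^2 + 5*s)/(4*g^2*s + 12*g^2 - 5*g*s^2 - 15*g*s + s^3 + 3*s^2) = (2*g*s + 10*g + s^2 + 5*s)/(4*g^2*s + 12*g^2 - 5*g*s^2 - 15*g*s + s^3 + 3*s^2)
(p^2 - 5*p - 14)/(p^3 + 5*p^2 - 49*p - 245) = (p + 2)/(p^2 + 12*p + 35)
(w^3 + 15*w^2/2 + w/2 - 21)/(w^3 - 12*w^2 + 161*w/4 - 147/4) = 2*(w^2 + 9*w + 14)/(2*w^2 - 21*w + 49)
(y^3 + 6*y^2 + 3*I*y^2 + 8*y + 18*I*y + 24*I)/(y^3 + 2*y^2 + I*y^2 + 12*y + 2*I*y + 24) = (y^2 + y*(4 + 3*I) + 12*I)/(y^2 + I*y + 12)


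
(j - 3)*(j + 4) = j^2 + j - 12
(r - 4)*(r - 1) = r^2 - 5*r + 4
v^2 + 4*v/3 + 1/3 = (v + 1/3)*(v + 1)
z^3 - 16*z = z*(z - 4)*(z + 4)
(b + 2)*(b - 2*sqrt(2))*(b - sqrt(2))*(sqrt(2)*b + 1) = sqrt(2)*b^4 - 5*b^3 + 2*sqrt(2)*b^3 - 10*b^2 + sqrt(2)*b^2 + 2*sqrt(2)*b + 4*b + 8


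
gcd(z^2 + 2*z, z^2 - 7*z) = z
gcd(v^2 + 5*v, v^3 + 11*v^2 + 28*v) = v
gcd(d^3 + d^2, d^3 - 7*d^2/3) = d^2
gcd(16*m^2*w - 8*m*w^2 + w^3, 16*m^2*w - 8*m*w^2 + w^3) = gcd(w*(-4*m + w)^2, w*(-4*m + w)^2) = 16*m^2*w - 8*m*w^2 + w^3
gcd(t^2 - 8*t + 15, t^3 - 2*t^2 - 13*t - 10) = t - 5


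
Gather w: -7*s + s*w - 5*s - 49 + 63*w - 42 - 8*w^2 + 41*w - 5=-12*s - 8*w^2 + w*(s + 104) - 96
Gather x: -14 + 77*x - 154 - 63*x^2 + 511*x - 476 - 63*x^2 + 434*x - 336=-126*x^2 + 1022*x - 980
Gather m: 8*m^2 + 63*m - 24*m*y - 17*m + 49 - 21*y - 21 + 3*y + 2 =8*m^2 + m*(46 - 24*y) - 18*y + 30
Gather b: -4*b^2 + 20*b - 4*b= -4*b^2 + 16*b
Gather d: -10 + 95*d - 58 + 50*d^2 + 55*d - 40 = 50*d^2 + 150*d - 108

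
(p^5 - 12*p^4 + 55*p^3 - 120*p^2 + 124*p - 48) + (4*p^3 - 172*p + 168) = p^5 - 12*p^4 + 59*p^3 - 120*p^2 - 48*p + 120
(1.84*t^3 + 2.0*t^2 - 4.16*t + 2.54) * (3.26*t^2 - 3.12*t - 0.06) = 5.9984*t^5 + 0.779199999999999*t^4 - 19.912*t^3 + 21.1396*t^2 - 7.6752*t - 0.1524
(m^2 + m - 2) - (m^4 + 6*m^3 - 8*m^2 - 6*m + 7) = -m^4 - 6*m^3 + 9*m^2 + 7*m - 9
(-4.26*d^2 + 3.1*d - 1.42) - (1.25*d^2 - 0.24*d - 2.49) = -5.51*d^2 + 3.34*d + 1.07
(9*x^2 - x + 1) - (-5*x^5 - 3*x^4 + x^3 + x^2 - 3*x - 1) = 5*x^5 + 3*x^4 - x^3 + 8*x^2 + 2*x + 2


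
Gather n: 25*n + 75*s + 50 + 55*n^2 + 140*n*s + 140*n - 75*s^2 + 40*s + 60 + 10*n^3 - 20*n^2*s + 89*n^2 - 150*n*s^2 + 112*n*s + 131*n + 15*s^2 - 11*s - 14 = 10*n^3 + n^2*(144 - 20*s) + n*(-150*s^2 + 252*s + 296) - 60*s^2 + 104*s + 96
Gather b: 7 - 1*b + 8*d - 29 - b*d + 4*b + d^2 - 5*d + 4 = b*(3 - d) + d^2 + 3*d - 18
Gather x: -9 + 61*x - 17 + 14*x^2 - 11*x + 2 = 14*x^2 + 50*x - 24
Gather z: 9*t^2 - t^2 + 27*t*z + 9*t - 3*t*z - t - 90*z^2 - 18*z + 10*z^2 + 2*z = 8*t^2 + 8*t - 80*z^2 + z*(24*t - 16)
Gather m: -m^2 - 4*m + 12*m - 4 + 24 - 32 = -m^2 + 8*m - 12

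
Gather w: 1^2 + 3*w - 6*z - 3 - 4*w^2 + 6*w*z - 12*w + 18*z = -4*w^2 + w*(6*z - 9) + 12*z - 2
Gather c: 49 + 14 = 63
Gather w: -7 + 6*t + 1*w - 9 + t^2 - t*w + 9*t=t^2 + 15*t + w*(1 - t) - 16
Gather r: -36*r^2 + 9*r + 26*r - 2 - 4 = -36*r^2 + 35*r - 6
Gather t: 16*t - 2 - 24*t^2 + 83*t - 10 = -24*t^2 + 99*t - 12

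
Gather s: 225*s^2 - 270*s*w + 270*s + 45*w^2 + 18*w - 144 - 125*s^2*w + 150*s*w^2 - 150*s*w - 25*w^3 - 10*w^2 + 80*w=s^2*(225 - 125*w) + s*(150*w^2 - 420*w + 270) - 25*w^3 + 35*w^2 + 98*w - 144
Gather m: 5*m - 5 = 5*m - 5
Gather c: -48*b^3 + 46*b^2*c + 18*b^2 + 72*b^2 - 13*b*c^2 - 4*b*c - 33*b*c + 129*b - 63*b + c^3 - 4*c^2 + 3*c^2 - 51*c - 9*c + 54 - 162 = -48*b^3 + 90*b^2 + 66*b + c^3 + c^2*(-13*b - 1) + c*(46*b^2 - 37*b - 60) - 108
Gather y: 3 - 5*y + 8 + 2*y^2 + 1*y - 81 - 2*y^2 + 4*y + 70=0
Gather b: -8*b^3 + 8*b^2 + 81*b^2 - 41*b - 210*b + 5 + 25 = -8*b^3 + 89*b^2 - 251*b + 30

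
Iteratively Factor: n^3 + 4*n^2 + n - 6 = (n - 1)*(n^2 + 5*n + 6) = (n - 1)*(n + 2)*(n + 3)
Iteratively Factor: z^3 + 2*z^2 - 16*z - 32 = (z - 4)*(z^2 + 6*z + 8) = (z - 4)*(z + 2)*(z + 4)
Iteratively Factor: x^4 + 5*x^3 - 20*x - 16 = (x - 2)*(x^3 + 7*x^2 + 14*x + 8) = (x - 2)*(x + 1)*(x^2 + 6*x + 8) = (x - 2)*(x + 1)*(x + 2)*(x + 4)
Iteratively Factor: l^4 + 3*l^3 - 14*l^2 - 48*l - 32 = (l - 4)*(l^3 + 7*l^2 + 14*l + 8) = (l - 4)*(l + 1)*(l^2 + 6*l + 8) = (l - 4)*(l + 1)*(l + 4)*(l + 2)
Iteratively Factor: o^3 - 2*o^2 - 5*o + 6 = (o - 1)*(o^2 - o - 6) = (o - 3)*(o - 1)*(o + 2)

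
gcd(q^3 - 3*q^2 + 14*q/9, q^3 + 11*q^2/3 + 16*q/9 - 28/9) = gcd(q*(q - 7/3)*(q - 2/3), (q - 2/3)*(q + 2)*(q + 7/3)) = q - 2/3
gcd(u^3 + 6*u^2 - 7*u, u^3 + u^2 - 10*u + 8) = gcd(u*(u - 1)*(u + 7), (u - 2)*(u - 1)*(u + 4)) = u - 1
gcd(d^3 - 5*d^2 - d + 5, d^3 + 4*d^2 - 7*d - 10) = d + 1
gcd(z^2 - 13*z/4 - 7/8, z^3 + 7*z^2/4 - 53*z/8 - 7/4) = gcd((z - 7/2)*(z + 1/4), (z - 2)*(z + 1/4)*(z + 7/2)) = z + 1/4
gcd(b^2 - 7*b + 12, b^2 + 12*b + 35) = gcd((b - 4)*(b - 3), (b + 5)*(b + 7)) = 1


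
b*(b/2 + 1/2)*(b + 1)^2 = b^4/2 + 3*b^3/2 + 3*b^2/2 + b/2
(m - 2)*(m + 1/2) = m^2 - 3*m/2 - 1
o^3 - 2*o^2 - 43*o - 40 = (o - 8)*(o + 1)*(o + 5)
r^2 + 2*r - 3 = (r - 1)*(r + 3)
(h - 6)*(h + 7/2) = h^2 - 5*h/2 - 21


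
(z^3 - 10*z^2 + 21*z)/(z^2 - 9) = z*(z - 7)/(z + 3)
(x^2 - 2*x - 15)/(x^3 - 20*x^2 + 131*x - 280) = (x + 3)/(x^2 - 15*x + 56)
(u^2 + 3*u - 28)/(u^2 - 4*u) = (u + 7)/u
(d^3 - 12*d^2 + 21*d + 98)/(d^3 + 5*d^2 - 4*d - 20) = (d^2 - 14*d + 49)/(d^2 + 3*d - 10)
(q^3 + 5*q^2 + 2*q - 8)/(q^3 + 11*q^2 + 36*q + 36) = (q^2 + 3*q - 4)/(q^2 + 9*q + 18)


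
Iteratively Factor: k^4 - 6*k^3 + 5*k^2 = (k - 5)*(k^3 - k^2) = (k - 5)*(k - 1)*(k^2) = k*(k - 5)*(k - 1)*(k)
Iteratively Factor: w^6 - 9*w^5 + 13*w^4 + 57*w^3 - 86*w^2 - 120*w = (w - 5)*(w^5 - 4*w^4 - 7*w^3 + 22*w^2 + 24*w) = (w - 5)*(w - 3)*(w^4 - w^3 - 10*w^2 - 8*w) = w*(w - 5)*(w - 3)*(w^3 - w^2 - 10*w - 8) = w*(w - 5)*(w - 3)*(w + 1)*(w^2 - 2*w - 8) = w*(w - 5)*(w - 4)*(w - 3)*(w + 1)*(w + 2)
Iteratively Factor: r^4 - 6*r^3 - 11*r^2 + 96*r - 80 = (r - 1)*(r^3 - 5*r^2 - 16*r + 80) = (r - 5)*(r - 1)*(r^2 - 16) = (r - 5)*(r - 4)*(r - 1)*(r + 4)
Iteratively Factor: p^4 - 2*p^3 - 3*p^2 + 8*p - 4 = (p + 2)*(p^3 - 4*p^2 + 5*p - 2) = (p - 2)*(p + 2)*(p^2 - 2*p + 1) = (p - 2)*(p - 1)*(p + 2)*(p - 1)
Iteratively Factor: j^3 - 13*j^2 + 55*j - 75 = (j - 5)*(j^2 - 8*j + 15) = (j - 5)*(j - 3)*(j - 5)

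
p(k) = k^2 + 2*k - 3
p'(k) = 2*k + 2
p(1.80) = 3.84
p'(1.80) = 5.60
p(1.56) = 2.55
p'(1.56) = 5.12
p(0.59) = -1.47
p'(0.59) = 3.18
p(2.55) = 8.60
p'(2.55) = 7.10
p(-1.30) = -3.91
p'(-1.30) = -0.60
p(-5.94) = 20.40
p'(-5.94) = -9.88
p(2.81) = 10.52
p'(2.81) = 7.62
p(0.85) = -0.58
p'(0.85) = 3.70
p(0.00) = -3.00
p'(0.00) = 2.00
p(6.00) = 45.00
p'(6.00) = 14.00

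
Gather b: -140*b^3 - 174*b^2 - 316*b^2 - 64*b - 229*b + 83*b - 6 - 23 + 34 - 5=-140*b^3 - 490*b^2 - 210*b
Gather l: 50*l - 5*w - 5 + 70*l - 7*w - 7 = 120*l - 12*w - 12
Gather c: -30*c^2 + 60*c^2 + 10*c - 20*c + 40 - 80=30*c^2 - 10*c - 40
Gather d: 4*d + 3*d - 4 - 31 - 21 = 7*d - 56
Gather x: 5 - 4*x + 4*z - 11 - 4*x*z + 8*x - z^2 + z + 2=x*(4 - 4*z) - z^2 + 5*z - 4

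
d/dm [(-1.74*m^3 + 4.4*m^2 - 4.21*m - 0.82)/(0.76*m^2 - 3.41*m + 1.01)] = (-1.3224*m^4 + 11.8668*m^3 - 17.0766*m^2 + 10.1344*m - 7.0483)/(0.5776*m^4 - 5.1832*m^3 + 13.1633*m^2 - 6.8882*m + 1.0201)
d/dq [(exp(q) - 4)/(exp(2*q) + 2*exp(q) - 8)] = (8 - exp(q))*exp(2*q)/(exp(4*q) + 4*exp(3*q) - 12*exp(2*q) - 32*exp(q) + 64)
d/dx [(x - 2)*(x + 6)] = 2*x + 4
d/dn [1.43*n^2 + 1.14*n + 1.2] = 2.86*n + 1.14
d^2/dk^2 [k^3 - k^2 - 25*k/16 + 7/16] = 6*k - 2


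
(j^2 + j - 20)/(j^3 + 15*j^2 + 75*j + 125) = (j - 4)/(j^2 + 10*j + 25)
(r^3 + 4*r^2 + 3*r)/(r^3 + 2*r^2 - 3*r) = (r + 1)/(r - 1)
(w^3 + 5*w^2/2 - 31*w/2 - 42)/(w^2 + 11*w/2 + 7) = (w^2 - w - 12)/(w + 2)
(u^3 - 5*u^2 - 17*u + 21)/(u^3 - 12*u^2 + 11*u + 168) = (u - 1)/(u - 8)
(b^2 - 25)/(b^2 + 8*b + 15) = (b - 5)/(b + 3)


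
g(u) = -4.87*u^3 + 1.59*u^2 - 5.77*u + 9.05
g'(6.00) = -512.65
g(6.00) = -1020.25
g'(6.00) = -512.65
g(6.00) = -1020.25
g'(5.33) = -403.87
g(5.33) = -713.95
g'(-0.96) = -22.29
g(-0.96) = 20.36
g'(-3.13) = -158.86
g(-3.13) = 192.02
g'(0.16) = -5.64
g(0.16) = 8.15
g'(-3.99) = -251.05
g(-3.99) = 366.73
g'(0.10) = -5.60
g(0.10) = 8.48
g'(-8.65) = -1126.43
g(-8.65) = 3329.86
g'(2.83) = -113.78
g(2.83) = -104.92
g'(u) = -14.61*u^2 + 3.18*u - 5.77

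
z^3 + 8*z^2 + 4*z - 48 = (z - 2)*(z + 4)*(z + 6)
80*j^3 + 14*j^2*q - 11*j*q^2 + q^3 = (-8*j + q)*(-5*j + q)*(2*j + q)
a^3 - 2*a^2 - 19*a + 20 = (a - 5)*(a - 1)*(a + 4)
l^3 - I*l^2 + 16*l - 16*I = (l - 4*I)*(l - I)*(l + 4*I)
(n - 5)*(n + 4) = n^2 - n - 20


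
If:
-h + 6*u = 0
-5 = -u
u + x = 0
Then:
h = 30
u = 5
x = -5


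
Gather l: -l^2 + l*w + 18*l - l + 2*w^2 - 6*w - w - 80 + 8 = -l^2 + l*(w + 17) + 2*w^2 - 7*w - 72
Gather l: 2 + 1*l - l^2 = -l^2 + l + 2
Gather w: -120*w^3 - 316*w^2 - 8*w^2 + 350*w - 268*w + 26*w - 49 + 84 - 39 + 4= -120*w^3 - 324*w^2 + 108*w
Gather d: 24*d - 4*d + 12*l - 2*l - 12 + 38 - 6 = 20*d + 10*l + 20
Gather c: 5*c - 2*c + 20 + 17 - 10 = 3*c + 27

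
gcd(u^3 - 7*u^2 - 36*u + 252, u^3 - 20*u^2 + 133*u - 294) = u^2 - 13*u + 42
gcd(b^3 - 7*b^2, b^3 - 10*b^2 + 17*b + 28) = b - 7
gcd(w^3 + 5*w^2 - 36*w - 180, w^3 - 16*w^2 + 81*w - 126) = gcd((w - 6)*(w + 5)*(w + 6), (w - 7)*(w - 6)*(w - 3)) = w - 6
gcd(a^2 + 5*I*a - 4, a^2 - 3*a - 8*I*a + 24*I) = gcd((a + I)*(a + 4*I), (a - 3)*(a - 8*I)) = 1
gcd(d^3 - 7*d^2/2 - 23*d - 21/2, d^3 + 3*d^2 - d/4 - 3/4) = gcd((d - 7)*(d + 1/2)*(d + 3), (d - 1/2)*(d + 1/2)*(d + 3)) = d^2 + 7*d/2 + 3/2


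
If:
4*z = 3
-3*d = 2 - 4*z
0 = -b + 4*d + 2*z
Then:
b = 17/6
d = 1/3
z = 3/4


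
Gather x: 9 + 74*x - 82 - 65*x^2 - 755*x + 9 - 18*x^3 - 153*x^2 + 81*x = -18*x^3 - 218*x^2 - 600*x - 64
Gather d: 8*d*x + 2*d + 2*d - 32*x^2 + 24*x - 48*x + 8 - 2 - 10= d*(8*x + 4) - 32*x^2 - 24*x - 4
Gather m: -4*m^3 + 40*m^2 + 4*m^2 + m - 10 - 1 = -4*m^3 + 44*m^2 + m - 11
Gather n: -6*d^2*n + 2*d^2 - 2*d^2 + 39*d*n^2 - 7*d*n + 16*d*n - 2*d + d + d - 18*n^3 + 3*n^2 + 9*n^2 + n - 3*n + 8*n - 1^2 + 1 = -18*n^3 + n^2*(39*d + 12) + n*(-6*d^2 + 9*d + 6)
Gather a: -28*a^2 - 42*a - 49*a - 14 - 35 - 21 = -28*a^2 - 91*a - 70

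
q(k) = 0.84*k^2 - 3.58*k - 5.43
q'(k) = 1.68*k - 3.58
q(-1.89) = 4.34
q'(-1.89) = -6.76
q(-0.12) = -4.99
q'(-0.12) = -3.78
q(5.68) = 1.34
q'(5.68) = 5.96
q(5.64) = 1.10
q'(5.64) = 5.90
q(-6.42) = 52.18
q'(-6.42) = -14.37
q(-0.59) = -3.03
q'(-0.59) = -4.57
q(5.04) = -2.14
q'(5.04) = 4.89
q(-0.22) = -4.60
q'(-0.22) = -3.95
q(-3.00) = 12.87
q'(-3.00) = -8.62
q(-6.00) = 46.29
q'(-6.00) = -13.66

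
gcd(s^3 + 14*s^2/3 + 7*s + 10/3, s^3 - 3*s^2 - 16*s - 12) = s^2 + 3*s + 2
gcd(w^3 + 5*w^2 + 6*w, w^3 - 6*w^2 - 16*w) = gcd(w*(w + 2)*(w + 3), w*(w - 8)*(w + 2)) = w^2 + 2*w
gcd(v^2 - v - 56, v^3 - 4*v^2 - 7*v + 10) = 1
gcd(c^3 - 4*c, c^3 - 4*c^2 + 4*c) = c^2 - 2*c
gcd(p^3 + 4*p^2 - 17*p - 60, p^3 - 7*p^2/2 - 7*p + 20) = p - 4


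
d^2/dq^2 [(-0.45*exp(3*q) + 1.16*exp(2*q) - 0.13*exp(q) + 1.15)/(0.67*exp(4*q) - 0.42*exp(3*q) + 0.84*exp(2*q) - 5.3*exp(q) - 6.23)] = (-0.202005000000001*exp(10*q) + 1.956266*exp(9*q) + 0.0150749999999995*exp(8*q) - 14.676716*exp(7*q) + 8.64293199999994*exp(6*q) + 122.896716*exp(5*q) - 91.397532*exp(4*q) - 17.565308*exp(3*q) - 88.809231*exp(2*q) + 240.760546*exp(q) - 43.017527)*exp(q)/(0.300763*exp(12*q) - 0.565614*exp(11*q) + 1.485792*exp(10*q) - 8.629854*exp(9*q) + 2.421363*exp(8*q) - 11.072124*exp(7*q) + 43.938264*exp(6*q) + 99.311604*exp(5*q) + 52.405185*exp(4*q) - 31.365494*exp(3*q) - 427.193592*exp(2*q) - 617.12511*exp(q) - 241.804367)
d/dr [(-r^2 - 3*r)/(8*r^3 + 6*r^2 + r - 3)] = (r*(r + 3)*(24*r^2 + 12*r + 1) - (2*r + 3)*(8*r^3 + 6*r^2 + r - 3))/(8*r^3 + 6*r^2 + r - 3)^2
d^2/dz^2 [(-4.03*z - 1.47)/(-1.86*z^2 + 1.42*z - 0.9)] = ((5.9768 - 44.9748*z)*(1.86*z^2 - 1.42*z + 0.9) + (3.72*z - 1.42)*(4.03*z + 1.47)*(7.44*z - 2.84))/(1.86*z^2 - 1.42*z + 0.9)^3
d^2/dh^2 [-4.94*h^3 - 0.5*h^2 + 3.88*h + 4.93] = -29.64*h - 1.0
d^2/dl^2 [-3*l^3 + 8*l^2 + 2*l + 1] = 16 - 18*l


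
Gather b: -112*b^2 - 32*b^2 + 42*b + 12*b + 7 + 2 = -144*b^2 + 54*b + 9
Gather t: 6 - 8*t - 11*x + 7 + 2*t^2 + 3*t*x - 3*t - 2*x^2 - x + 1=2*t^2 + t*(3*x - 11) - 2*x^2 - 12*x + 14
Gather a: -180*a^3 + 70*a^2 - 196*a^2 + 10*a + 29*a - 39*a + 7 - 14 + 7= -180*a^3 - 126*a^2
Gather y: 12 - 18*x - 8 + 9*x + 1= 5 - 9*x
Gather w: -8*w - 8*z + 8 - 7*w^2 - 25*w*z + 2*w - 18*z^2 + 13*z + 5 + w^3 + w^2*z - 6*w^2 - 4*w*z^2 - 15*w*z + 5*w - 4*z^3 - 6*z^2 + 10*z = w^3 + w^2*(z - 13) + w*(-4*z^2 - 40*z - 1) - 4*z^3 - 24*z^2 + 15*z + 13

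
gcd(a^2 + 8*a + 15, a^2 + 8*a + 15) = a^2 + 8*a + 15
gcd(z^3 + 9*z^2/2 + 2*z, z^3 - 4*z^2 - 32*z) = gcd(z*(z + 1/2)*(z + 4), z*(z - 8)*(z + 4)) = z^2 + 4*z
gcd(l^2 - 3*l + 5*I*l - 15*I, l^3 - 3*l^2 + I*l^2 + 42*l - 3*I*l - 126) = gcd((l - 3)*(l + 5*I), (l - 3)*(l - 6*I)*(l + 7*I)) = l - 3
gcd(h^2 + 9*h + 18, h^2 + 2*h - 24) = h + 6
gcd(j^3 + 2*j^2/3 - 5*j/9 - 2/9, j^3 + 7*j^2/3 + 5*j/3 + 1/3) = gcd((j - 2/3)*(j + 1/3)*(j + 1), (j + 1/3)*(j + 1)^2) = j^2 + 4*j/3 + 1/3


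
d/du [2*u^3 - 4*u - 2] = 6*u^2 - 4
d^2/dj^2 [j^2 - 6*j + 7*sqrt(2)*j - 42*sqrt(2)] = 2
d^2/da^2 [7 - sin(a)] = sin(a)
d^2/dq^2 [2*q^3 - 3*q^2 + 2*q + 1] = 12*q - 6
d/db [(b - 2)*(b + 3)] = 2*b + 1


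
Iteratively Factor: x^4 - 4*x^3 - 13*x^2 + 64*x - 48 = (x - 1)*(x^3 - 3*x^2 - 16*x + 48) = (x - 4)*(x - 1)*(x^2 + x - 12) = (x - 4)*(x - 1)*(x + 4)*(x - 3)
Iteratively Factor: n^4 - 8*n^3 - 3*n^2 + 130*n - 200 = (n - 2)*(n^3 - 6*n^2 - 15*n + 100) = (n - 5)*(n - 2)*(n^2 - n - 20) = (n - 5)*(n - 2)*(n + 4)*(n - 5)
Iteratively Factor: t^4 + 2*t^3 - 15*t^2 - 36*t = (t + 3)*(t^3 - t^2 - 12*t) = t*(t + 3)*(t^2 - t - 12) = t*(t + 3)^2*(t - 4)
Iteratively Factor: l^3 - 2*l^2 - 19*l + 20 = (l + 4)*(l^2 - 6*l + 5) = (l - 5)*(l + 4)*(l - 1)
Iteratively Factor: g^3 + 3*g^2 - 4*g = (g)*(g^2 + 3*g - 4) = g*(g + 4)*(g - 1)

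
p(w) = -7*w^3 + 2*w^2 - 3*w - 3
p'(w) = -21*w^2 + 4*w - 3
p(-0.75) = 3.33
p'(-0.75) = -17.81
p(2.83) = -154.13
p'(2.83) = -159.87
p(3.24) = -229.81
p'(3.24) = -210.49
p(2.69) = -132.85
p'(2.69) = -144.20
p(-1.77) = 47.39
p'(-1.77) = -75.87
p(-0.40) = -1.03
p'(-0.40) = -7.96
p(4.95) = -817.86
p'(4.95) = -497.75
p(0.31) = -3.95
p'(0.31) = -3.78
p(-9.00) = 5289.00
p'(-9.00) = -1740.00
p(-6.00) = 1599.00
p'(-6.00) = -783.00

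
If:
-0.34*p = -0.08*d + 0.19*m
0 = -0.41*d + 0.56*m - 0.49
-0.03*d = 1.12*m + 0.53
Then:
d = -1.78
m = -0.43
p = -0.18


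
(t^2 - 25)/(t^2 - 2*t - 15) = (t + 5)/(t + 3)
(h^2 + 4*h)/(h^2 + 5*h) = (h + 4)/(h + 5)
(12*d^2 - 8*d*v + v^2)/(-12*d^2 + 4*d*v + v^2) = (-6*d + v)/(6*d + v)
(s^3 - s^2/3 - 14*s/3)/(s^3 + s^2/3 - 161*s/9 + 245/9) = 3*s*(s + 2)/(3*s^2 + 8*s - 35)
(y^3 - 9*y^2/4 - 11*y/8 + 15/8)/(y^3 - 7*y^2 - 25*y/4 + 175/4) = (4*y^2 + y - 3)/(2*(2*y^2 - 9*y - 35))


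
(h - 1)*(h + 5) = h^2 + 4*h - 5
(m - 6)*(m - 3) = m^2 - 9*m + 18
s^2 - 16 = (s - 4)*(s + 4)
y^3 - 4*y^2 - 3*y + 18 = (y - 3)^2*(y + 2)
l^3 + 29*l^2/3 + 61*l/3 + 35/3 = (l + 1)*(l + 5/3)*(l + 7)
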